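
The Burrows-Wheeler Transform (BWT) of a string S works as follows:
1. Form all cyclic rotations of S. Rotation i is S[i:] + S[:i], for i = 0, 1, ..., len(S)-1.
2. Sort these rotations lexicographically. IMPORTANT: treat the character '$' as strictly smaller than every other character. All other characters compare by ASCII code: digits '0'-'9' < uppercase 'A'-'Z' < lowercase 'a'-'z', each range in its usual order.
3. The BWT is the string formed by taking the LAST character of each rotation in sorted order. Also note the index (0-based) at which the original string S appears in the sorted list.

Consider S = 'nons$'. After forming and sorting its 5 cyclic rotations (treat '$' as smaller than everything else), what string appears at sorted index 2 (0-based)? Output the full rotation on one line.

Answer: ns$no

Derivation:
All 5 rotations (rotation i = S[i:]+S[:i]):
  rot[0] = nons$
  rot[1] = ons$n
  rot[2] = ns$no
  rot[3] = s$non
  rot[4] = $nons
Sorted (with $ < everything):
  sorted[0] = $nons
  sorted[1] = nons$
  sorted[2] = ns$no
  sorted[3] = ons$n
  sorted[4] = s$non
sorted[2] = ns$no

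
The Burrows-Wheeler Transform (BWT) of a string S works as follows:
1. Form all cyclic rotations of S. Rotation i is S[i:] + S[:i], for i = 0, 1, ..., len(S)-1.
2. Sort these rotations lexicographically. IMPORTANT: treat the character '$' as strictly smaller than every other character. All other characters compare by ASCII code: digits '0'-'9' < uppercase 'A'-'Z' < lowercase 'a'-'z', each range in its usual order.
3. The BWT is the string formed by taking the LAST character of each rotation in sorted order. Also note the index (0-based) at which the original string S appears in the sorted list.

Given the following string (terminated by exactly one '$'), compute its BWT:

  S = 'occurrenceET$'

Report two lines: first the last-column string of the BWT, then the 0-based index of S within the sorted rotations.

All 13 rotations (rotation i = S[i:]+S[:i]):
  rot[0] = occurrenceET$
  rot[1] = ccurrenceET$o
  rot[2] = currenceET$oc
  rot[3] = urrenceET$occ
  rot[4] = rrenceET$occu
  rot[5] = renceET$occur
  rot[6] = enceET$occurr
  rot[7] = nceET$occurre
  rot[8] = ceET$occurren
  rot[9] = eET$occurrenc
  rot[10] = ET$occurrence
  rot[11] = T$occurrenceE
  rot[12] = $occurrenceET
Sorted (with $ < everything):
  sorted[0] = $occurrenceET  (last char: 'T')
  sorted[1] = ET$occurrence  (last char: 'e')
  sorted[2] = T$occurrenceE  (last char: 'E')
  sorted[3] = ccurrenceET$o  (last char: 'o')
  sorted[4] = ceET$occurren  (last char: 'n')
  sorted[5] = currenceET$oc  (last char: 'c')
  sorted[6] = eET$occurrenc  (last char: 'c')
  sorted[7] = enceET$occurr  (last char: 'r')
  sorted[8] = nceET$occurre  (last char: 'e')
  sorted[9] = occurrenceET$  (last char: '$')
  sorted[10] = renceET$occur  (last char: 'r')
  sorted[11] = rrenceET$occu  (last char: 'u')
  sorted[12] = urrenceET$occ  (last char: 'c')
Last column: TeEonccre$ruc
Original string S is at sorted index 9

Answer: TeEonccre$ruc
9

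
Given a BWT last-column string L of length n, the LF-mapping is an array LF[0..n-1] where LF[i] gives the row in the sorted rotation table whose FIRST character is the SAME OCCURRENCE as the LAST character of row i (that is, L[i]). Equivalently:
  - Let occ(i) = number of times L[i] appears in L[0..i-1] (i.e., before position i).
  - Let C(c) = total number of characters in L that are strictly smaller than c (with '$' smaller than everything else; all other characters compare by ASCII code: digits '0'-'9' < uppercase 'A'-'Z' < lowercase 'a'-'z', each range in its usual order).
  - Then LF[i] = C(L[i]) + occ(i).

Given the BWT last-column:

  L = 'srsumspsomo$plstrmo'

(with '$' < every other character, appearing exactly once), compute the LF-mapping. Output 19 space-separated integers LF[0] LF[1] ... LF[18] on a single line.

Answer: 12 10 13 18 2 14 8 15 5 3 6 0 9 1 16 17 11 4 7

Derivation:
Char counts: '$':1, 'l':1, 'm':3, 'o':3, 'p':2, 'r':2, 's':5, 't':1, 'u':1
C (first-col start): C('$')=0, C('l')=1, C('m')=2, C('o')=5, C('p')=8, C('r')=10, C('s')=12, C('t')=17, C('u')=18
L[0]='s': occ=0, LF[0]=C('s')+0=12+0=12
L[1]='r': occ=0, LF[1]=C('r')+0=10+0=10
L[2]='s': occ=1, LF[2]=C('s')+1=12+1=13
L[3]='u': occ=0, LF[3]=C('u')+0=18+0=18
L[4]='m': occ=0, LF[4]=C('m')+0=2+0=2
L[5]='s': occ=2, LF[5]=C('s')+2=12+2=14
L[6]='p': occ=0, LF[6]=C('p')+0=8+0=8
L[7]='s': occ=3, LF[7]=C('s')+3=12+3=15
L[8]='o': occ=0, LF[8]=C('o')+0=5+0=5
L[9]='m': occ=1, LF[9]=C('m')+1=2+1=3
L[10]='o': occ=1, LF[10]=C('o')+1=5+1=6
L[11]='$': occ=0, LF[11]=C('$')+0=0+0=0
L[12]='p': occ=1, LF[12]=C('p')+1=8+1=9
L[13]='l': occ=0, LF[13]=C('l')+0=1+0=1
L[14]='s': occ=4, LF[14]=C('s')+4=12+4=16
L[15]='t': occ=0, LF[15]=C('t')+0=17+0=17
L[16]='r': occ=1, LF[16]=C('r')+1=10+1=11
L[17]='m': occ=2, LF[17]=C('m')+2=2+2=4
L[18]='o': occ=2, LF[18]=C('o')+2=5+2=7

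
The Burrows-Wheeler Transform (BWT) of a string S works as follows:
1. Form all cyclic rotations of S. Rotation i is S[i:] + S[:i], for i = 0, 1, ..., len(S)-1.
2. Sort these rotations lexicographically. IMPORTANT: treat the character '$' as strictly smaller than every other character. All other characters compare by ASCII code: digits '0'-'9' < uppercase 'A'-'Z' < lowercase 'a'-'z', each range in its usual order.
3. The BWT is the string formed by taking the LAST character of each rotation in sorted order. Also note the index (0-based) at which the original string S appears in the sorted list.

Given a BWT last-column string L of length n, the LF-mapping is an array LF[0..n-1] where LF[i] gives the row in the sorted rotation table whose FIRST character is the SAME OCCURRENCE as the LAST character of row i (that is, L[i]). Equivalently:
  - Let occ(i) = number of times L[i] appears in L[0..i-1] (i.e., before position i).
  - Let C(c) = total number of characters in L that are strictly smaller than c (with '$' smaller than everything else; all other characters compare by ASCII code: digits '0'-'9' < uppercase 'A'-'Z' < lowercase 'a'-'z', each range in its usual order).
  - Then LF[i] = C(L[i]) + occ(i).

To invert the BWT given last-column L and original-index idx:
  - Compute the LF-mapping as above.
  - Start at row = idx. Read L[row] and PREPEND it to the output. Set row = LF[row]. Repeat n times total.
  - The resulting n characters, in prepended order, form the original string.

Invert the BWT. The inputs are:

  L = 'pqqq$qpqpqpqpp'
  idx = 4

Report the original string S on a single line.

Answer: pqpqqpqppqqqp$

Derivation:
LF mapping: 1 7 8 9 0 10 2 11 3 12 4 13 5 6
Walk LF starting at row 4, prepending L[row]:
  step 1: row=4, L[4]='$', prepend. Next row=LF[4]=0
  step 2: row=0, L[0]='p', prepend. Next row=LF[0]=1
  step 3: row=1, L[1]='q', prepend. Next row=LF[1]=7
  step 4: row=7, L[7]='q', prepend. Next row=LF[7]=11
  step 5: row=11, L[11]='q', prepend. Next row=LF[11]=13
  step 6: row=13, L[13]='p', prepend. Next row=LF[13]=6
  step 7: row=6, L[6]='p', prepend. Next row=LF[6]=2
  step 8: row=2, L[2]='q', prepend. Next row=LF[2]=8
  step 9: row=8, L[8]='p', prepend. Next row=LF[8]=3
  step 10: row=3, L[3]='q', prepend. Next row=LF[3]=9
  step 11: row=9, L[9]='q', prepend. Next row=LF[9]=12
  step 12: row=12, L[12]='p', prepend. Next row=LF[12]=5
  step 13: row=5, L[5]='q', prepend. Next row=LF[5]=10
  step 14: row=10, L[10]='p', prepend. Next row=LF[10]=4
Reversed output: pqpqqpqppqqqp$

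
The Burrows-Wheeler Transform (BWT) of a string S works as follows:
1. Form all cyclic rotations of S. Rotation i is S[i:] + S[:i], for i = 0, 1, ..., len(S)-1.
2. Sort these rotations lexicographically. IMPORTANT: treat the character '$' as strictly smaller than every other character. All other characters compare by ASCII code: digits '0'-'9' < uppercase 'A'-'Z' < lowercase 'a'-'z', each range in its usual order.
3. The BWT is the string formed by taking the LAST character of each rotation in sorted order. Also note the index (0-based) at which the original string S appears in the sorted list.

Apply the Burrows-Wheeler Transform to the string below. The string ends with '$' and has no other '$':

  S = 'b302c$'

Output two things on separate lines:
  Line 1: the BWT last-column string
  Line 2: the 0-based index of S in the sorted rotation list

All 6 rotations (rotation i = S[i:]+S[:i]):
  rot[0] = b302c$
  rot[1] = 302c$b
  rot[2] = 02c$b3
  rot[3] = 2c$b30
  rot[4] = c$b302
  rot[5] = $b302c
Sorted (with $ < everything):
  sorted[0] = $b302c  (last char: 'c')
  sorted[1] = 02c$b3  (last char: '3')
  sorted[2] = 2c$b30  (last char: '0')
  sorted[3] = 302c$b  (last char: 'b')
  sorted[4] = b302c$  (last char: '$')
  sorted[5] = c$b302  (last char: '2')
Last column: c30b$2
Original string S is at sorted index 4

Answer: c30b$2
4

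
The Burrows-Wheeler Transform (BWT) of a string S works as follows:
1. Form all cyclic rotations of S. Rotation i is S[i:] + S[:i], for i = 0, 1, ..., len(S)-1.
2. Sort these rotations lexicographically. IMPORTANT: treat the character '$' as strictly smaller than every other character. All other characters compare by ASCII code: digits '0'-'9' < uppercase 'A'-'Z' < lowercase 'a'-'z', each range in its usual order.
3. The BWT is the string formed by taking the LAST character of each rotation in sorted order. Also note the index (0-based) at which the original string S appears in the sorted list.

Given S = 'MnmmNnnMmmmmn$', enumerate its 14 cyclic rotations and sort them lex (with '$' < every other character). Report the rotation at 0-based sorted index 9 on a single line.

Answer: mn$MnmmNnnMmmm

Derivation:
All 14 rotations (rotation i = S[i:]+S[:i]):
  rot[0] = MnmmNnnMmmmmn$
  rot[1] = nmmNnnMmmmmn$M
  rot[2] = mmNnnMmmmmn$Mn
  rot[3] = mNnnMmmmmn$Mnm
  rot[4] = NnnMmmmmn$Mnmm
  rot[5] = nnMmmmmn$MnmmN
  rot[6] = nMmmmmn$MnmmNn
  rot[7] = Mmmmmn$MnmmNnn
  rot[8] = mmmmn$MnmmNnnM
  rot[9] = mmmn$MnmmNnnMm
  rot[10] = mmn$MnmmNnnMmm
  rot[11] = mn$MnmmNnnMmmm
  rot[12] = n$MnmmNnnMmmmm
  rot[13] = $MnmmNnnMmmmmn
Sorted (with $ < everything):
  sorted[0] = $MnmmNnnMmmmmn
  sorted[1] = Mmmmmn$MnmmNnn
  sorted[2] = MnmmNnnMmmmmn$
  sorted[3] = NnnMmmmmn$Mnmm
  sorted[4] = mNnnMmmmmn$Mnm
  sorted[5] = mmNnnMmmmmn$Mn
  sorted[6] = mmmmn$MnmmNnnM
  sorted[7] = mmmn$MnmmNnnMm
  sorted[8] = mmn$MnmmNnnMmm
  sorted[9] = mn$MnmmNnnMmmm
  sorted[10] = n$MnmmNnnMmmmm
  sorted[11] = nMmmmmn$MnmmNn
  sorted[12] = nmmNnnMmmmmn$M
  sorted[13] = nnMmmmmn$MnmmN
sorted[9] = mn$MnmmNnnMmmm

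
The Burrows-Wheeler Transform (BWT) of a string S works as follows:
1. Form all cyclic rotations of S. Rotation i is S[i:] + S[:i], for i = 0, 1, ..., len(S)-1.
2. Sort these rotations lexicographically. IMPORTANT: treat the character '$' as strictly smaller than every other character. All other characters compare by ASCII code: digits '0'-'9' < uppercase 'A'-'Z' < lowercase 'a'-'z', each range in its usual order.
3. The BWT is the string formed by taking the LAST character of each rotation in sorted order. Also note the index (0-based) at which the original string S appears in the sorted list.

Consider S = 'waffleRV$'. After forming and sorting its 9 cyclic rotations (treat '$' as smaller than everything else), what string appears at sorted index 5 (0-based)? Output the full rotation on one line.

All 9 rotations (rotation i = S[i:]+S[:i]):
  rot[0] = waffleRV$
  rot[1] = affleRV$w
  rot[2] = ffleRV$wa
  rot[3] = fleRV$waf
  rot[4] = leRV$waff
  rot[5] = eRV$waffl
  rot[6] = RV$waffle
  rot[7] = V$waffleR
  rot[8] = $waffleRV
Sorted (with $ < everything):
  sorted[0] = $waffleRV
  sorted[1] = RV$waffle
  sorted[2] = V$waffleR
  sorted[3] = affleRV$w
  sorted[4] = eRV$waffl
  sorted[5] = ffleRV$wa
  sorted[6] = fleRV$waf
  sorted[7] = leRV$waff
  sorted[8] = waffleRV$
sorted[5] = ffleRV$wa

Answer: ffleRV$wa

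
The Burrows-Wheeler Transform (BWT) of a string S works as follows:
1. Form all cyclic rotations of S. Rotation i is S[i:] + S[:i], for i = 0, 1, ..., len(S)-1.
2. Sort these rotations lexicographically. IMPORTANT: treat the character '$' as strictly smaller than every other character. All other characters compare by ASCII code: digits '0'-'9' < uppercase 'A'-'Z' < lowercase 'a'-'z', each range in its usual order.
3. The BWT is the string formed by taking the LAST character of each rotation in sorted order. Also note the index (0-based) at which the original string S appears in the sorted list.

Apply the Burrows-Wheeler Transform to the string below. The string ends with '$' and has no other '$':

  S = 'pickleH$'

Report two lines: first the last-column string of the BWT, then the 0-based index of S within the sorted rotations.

Answer: Heilpck$
7

Derivation:
All 8 rotations (rotation i = S[i:]+S[:i]):
  rot[0] = pickleH$
  rot[1] = ickleH$p
  rot[2] = ckleH$pi
  rot[3] = kleH$pic
  rot[4] = leH$pick
  rot[5] = eH$pickl
  rot[6] = H$pickle
  rot[7] = $pickleH
Sorted (with $ < everything):
  sorted[0] = $pickleH  (last char: 'H')
  sorted[1] = H$pickle  (last char: 'e')
  sorted[2] = ckleH$pi  (last char: 'i')
  sorted[3] = eH$pickl  (last char: 'l')
  sorted[4] = ickleH$p  (last char: 'p')
  sorted[5] = kleH$pic  (last char: 'c')
  sorted[6] = leH$pick  (last char: 'k')
  sorted[7] = pickleH$  (last char: '$')
Last column: Heilpck$
Original string S is at sorted index 7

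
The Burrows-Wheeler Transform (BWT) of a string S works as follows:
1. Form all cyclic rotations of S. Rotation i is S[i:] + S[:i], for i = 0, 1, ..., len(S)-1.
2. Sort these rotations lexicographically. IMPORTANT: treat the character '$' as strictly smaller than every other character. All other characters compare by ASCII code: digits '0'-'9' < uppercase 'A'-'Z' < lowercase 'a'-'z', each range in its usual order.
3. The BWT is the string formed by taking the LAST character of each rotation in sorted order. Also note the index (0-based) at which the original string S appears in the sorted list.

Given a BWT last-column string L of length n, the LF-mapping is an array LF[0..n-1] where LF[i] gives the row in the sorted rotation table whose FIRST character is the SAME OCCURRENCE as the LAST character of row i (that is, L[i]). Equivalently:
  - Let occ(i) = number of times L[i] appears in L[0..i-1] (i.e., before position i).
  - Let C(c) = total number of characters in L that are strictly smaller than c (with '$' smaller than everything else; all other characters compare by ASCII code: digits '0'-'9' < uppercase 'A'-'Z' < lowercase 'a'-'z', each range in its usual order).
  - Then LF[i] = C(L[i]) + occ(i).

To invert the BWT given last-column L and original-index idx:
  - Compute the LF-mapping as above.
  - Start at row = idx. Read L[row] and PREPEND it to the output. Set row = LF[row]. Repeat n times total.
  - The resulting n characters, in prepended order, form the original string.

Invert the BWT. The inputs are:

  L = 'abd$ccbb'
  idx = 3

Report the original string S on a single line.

Answer: bccbdba$

Derivation:
LF mapping: 1 2 7 0 5 6 3 4
Walk LF starting at row 3, prepending L[row]:
  step 1: row=3, L[3]='$', prepend. Next row=LF[3]=0
  step 2: row=0, L[0]='a', prepend. Next row=LF[0]=1
  step 3: row=1, L[1]='b', prepend. Next row=LF[1]=2
  step 4: row=2, L[2]='d', prepend. Next row=LF[2]=7
  step 5: row=7, L[7]='b', prepend. Next row=LF[7]=4
  step 6: row=4, L[4]='c', prepend. Next row=LF[4]=5
  step 7: row=5, L[5]='c', prepend. Next row=LF[5]=6
  step 8: row=6, L[6]='b', prepend. Next row=LF[6]=3
Reversed output: bccbdba$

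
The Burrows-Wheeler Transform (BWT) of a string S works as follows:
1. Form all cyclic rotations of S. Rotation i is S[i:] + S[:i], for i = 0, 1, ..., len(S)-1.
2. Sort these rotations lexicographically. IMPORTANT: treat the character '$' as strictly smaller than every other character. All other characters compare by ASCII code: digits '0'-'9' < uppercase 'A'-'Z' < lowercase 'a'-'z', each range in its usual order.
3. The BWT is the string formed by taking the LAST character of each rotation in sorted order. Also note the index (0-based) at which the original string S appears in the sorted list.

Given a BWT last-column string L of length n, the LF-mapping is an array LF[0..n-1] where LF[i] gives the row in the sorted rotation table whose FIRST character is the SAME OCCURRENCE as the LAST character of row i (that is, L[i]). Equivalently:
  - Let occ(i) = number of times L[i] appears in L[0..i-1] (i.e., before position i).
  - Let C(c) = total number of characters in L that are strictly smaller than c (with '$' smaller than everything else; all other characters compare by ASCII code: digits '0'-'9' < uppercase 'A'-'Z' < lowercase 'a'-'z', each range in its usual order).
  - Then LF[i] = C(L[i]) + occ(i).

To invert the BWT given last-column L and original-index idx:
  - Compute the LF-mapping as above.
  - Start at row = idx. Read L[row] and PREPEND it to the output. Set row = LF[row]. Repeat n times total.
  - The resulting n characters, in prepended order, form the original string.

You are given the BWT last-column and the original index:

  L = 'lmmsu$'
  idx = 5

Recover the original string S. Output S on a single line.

LF mapping: 1 2 3 4 5 0
Walk LF starting at row 5, prepending L[row]:
  step 1: row=5, L[5]='$', prepend. Next row=LF[5]=0
  step 2: row=0, L[0]='l', prepend. Next row=LF[0]=1
  step 3: row=1, L[1]='m', prepend. Next row=LF[1]=2
  step 4: row=2, L[2]='m', prepend. Next row=LF[2]=3
  step 5: row=3, L[3]='s', prepend. Next row=LF[3]=4
  step 6: row=4, L[4]='u', prepend. Next row=LF[4]=5
Reversed output: usmml$

Answer: usmml$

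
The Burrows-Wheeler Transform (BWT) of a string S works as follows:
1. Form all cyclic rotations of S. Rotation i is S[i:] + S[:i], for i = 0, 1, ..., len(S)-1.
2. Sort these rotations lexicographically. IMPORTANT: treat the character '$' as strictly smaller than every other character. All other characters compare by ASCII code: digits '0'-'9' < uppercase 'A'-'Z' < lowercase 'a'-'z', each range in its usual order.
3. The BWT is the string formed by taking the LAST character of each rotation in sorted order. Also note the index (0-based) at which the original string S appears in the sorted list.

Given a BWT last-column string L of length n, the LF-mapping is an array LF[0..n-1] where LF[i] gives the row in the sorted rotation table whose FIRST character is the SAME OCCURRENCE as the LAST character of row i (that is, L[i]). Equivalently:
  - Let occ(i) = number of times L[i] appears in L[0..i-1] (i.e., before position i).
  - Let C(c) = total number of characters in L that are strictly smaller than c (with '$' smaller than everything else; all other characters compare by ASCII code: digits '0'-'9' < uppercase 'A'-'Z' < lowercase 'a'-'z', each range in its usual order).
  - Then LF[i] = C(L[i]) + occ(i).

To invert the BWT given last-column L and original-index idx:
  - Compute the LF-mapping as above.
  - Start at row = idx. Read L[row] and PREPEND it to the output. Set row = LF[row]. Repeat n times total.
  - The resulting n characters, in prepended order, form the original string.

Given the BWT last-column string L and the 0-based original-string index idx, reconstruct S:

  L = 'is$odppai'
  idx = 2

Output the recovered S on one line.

LF mapping: 3 8 0 5 2 6 7 1 4
Walk LF starting at row 2, prepending L[row]:
  step 1: row=2, L[2]='$', prepend. Next row=LF[2]=0
  step 2: row=0, L[0]='i', prepend. Next row=LF[0]=3
  step 3: row=3, L[3]='o', prepend. Next row=LF[3]=5
  step 4: row=5, L[5]='p', prepend. Next row=LF[5]=6
  step 5: row=6, L[6]='p', prepend. Next row=LF[6]=7
  step 6: row=7, L[7]='a', prepend. Next row=LF[7]=1
  step 7: row=1, L[1]='s', prepend. Next row=LF[1]=8
  step 8: row=8, L[8]='i', prepend. Next row=LF[8]=4
  step 9: row=4, L[4]='d', prepend. Next row=LF[4]=2
Reversed output: disappoi$

Answer: disappoi$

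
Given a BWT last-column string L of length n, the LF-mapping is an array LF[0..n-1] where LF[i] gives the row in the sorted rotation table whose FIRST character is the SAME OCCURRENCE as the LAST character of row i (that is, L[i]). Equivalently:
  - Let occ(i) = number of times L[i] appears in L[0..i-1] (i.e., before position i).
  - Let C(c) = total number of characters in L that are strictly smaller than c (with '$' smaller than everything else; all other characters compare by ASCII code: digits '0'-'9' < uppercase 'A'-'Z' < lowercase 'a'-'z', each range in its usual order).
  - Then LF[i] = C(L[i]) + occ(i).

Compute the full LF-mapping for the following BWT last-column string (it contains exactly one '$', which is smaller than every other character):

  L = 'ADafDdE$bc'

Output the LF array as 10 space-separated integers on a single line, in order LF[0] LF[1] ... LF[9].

Char counts: '$':1, 'A':1, 'D':2, 'E':1, 'a':1, 'b':1, 'c':1, 'd':1, 'f':1
C (first-col start): C('$')=0, C('A')=1, C('D')=2, C('E')=4, C('a')=5, C('b')=6, C('c')=7, C('d')=8, C('f')=9
L[0]='A': occ=0, LF[0]=C('A')+0=1+0=1
L[1]='D': occ=0, LF[1]=C('D')+0=2+0=2
L[2]='a': occ=0, LF[2]=C('a')+0=5+0=5
L[3]='f': occ=0, LF[3]=C('f')+0=9+0=9
L[4]='D': occ=1, LF[4]=C('D')+1=2+1=3
L[5]='d': occ=0, LF[5]=C('d')+0=8+0=8
L[6]='E': occ=0, LF[6]=C('E')+0=4+0=4
L[7]='$': occ=0, LF[7]=C('$')+0=0+0=0
L[8]='b': occ=0, LF[8]=C('b')+0=6+0=6
L[9]='c': occ=0, LF[9]=C('c')+0=7+0=7

Answer: 1 2 5 9 3 8 4 0 6 7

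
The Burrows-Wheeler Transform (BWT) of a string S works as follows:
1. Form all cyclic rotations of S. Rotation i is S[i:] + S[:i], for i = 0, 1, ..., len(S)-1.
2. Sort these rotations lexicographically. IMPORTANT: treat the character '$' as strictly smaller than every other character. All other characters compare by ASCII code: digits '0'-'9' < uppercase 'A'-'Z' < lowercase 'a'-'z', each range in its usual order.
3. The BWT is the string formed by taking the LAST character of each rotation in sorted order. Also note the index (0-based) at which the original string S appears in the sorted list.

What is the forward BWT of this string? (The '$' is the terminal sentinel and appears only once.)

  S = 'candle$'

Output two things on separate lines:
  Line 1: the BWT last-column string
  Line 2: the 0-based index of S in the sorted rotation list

Answer: ec$nlda
2

Derivation:
All 7 rotations (rotation i = S[i:]+S[:i]):
  rot[0] = candle$
  rot[1] = andle$c
  rot[2] = ndle$ca
  rot[3] = dle$can
  rot[4] = le$cand
  rot[5] = e$candl
  rot[6] = $candle
Sorted (with $ < everything):
  sorted[0] = $candle  (last char: 'e')
  sorted[1] = andle$c  (last char: 'c')
  sorted[2] = candle$  (last char: '$')
  sorted[3] = dle$can  (last char: 'n')
  sorted[4] = e$candl  (last char: 'l')
  sorted[5] = le$cand  (last char: 'd')
  sorted[6] = ndle$ca  (last char: 'a')
Last column: ec$nlda
Original string S is at sorted index 2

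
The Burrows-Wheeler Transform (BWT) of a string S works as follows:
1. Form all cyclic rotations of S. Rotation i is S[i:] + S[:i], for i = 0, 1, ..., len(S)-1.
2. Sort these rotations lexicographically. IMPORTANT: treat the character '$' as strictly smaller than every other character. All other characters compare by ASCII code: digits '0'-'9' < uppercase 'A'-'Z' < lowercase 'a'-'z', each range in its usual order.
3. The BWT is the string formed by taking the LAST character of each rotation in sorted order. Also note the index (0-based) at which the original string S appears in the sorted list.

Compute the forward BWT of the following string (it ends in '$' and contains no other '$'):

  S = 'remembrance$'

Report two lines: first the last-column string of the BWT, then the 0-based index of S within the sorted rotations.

All 12 rotations (rotation i = S[i:]+S[:i]):
  rot[0] = remembrance$
  rot[1] = emembrance$r
  rot[2] = membrance$re
  rot[3] = embrance$rem
  rot[4] = mbrance$reme
  rot[5] = brance$remem
  rot[6] = rance$rememb
  rot[7] = ance$remembr
  rot[8] = nce$remembra
  rot[9] = ce$remembran
  rot[10] = e$remembranc
  rot[11] = $remembrance
Sorted (with $ < everything):
  sorted[0] = $remembrance  (last char: 'e')
  sorted[1] = ance$remembr  (last char: 'r')
  sorted[2] = brance$remem  (last char: 'm')
  sorted[3] = ce$remembran  (last char: 'n')
  sorted[4] = e$remembranc  (last char: 'c')
  sorted[5] = embrance$rem  (last char: 'm')
  sorted[6] = emembrance$r  (last char: 'r')
  sorted[7] = mbrance$reme  (last char: 'e')
  sorted[8] = membrance$re  (last char: 'e')
  sorted[9] = nce$remembra  (last char: 'a')
  sorted[10] = rance$rememb  (last char: 'b')
  sorted[11] = remembrance$  (last char: '$')
Last column: ermncmreeab$
Original string S is at sorted index 11

Answer: ermncmreeab$
11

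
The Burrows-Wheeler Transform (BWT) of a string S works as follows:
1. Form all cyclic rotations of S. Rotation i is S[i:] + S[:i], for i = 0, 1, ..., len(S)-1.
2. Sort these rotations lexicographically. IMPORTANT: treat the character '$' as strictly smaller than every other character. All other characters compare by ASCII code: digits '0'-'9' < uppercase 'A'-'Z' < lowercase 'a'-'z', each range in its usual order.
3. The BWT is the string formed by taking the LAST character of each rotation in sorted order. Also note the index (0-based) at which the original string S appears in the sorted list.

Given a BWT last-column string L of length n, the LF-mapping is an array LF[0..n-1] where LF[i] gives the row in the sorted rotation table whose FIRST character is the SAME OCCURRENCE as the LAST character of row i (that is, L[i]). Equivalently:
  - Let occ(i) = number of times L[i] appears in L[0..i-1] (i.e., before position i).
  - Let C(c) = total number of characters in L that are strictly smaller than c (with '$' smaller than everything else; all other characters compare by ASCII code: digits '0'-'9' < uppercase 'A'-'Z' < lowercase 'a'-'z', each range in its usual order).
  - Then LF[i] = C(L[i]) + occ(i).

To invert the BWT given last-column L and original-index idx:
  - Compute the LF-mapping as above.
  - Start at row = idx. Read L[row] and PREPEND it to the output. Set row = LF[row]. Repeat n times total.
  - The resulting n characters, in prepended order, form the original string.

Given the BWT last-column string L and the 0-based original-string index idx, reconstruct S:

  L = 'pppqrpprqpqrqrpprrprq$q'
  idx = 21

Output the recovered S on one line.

LF mapping: 1 2 3 10 16 4 5 17 11 6 12 18 13 19 7 8 20 21 9 22 14 0 15
Walk LF starting at row 21, prepending L[row]:
  step 1: row=21, L[21]='$', prepend. Next row=LF[21]=0
  step 2: row=0, L[0]='p', prepend. Next row=LF[0]=1
  step 3: row=1, L[1]='p', prepend. Next row=LF[1]=2
  step 4: row=2, L[2]='p', prepend. Next row=LF[2]=3
  step 5: row=3, L[3]='q', prepend. Next row=LF[3]=10
  step 6: row=10, L[10]='q', prepend. Next row=LF[10]=12
  step 7: row=12, L[12]='q', prepend. Next row=LF[12]=13
  step 8: row=13, L[13]='r', prepend. Next row=LF[13]=19
  step 9: row=19, L[19]='r', prepend. Next row=LF[19]=22
  step 10: row=22, L[22]='q', prepend. Next row=LF[22]=15
  step 11: row=15, L[15]='p', prepend. Next row=LF[15]=8
  step 12: row=8, L[8]='q', prepend. Next row=LF[8]=11
  step 13: row=11, L[11]='r', prepend. Next row=LF[11]=18
  step 14: row=18, L[18]='p', prepend. Next row=LF[18]=9
  step 15: row=9, L[9]='p', prepend. Next row=LF[9]=6
  step 16: row=6, L[6]='p', prepend. Next row=LF[6]=5
  step 17: row=5, L[5]='p', prepend. Next row=LF[5]=4
  step 18: row=4, L[4]='r', prepend. Next row=LF[4]=16
  step 19: row=16, L[16]='r', prepend. Next row=LF[16]=20
  step 20: row=20, L[20]='q', prepend. Next row=LF[20]=14
  step 21: row=14, L[14]='p', prepend. Next row=LF[14]=7
  step 22: row=7, L[7]='r', prepend. Next row=LF[7]=17
  step 23: row=17, L[17]='r', prepend. Next row=LF[17]=21
Reversed output: rrpqrrpppprqpqrrqqqppp$

Answer: rrpqrrpppprqpqrrqqqppp$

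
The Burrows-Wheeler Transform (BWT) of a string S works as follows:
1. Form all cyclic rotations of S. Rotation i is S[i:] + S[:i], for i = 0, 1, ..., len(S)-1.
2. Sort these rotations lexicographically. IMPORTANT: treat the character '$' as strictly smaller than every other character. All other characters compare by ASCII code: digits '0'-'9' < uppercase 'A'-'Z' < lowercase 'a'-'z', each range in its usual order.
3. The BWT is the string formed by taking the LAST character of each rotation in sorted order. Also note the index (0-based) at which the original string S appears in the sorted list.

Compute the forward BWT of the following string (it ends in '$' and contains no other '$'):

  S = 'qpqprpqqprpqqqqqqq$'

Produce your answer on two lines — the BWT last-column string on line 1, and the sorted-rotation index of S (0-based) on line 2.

All 19 rotations (rotation i = S[i:]+S[:i]):
  rot[0] = qpqprpqqprpqqqqqqq$
  rot[1] = pqprpqqprpqqqqqqq$q
  rot[2] = qprpqqprpqqqqqqq$qp
  rot[3] = prpqqprpqqqqqqq$qpq
  rot[4] = rpqqprpqqqqqqq$qpqp
  rot[5] = pqqprpqqqqqqq$qpqpr
  rot[6] = qqprpqqqqqqq$qpqprp
  rot[7] = qprpqqqqqqq$qpqprpq
  rot[8] = prpqqqqqqq$qpqprpqq
  rot[9] = rpqqqqqqq$qpqprpqqp
  rot[10] = pqqqqqqq$qpqprpqqpr
  rot[11] = qqqqqqq$qpqprpqqprp
  rot[12] = qqqqqq$qpqprpqqprpq
  rot[13] = qqqqq$qpqprpqqprpqq
  rot[14] = qqqq$qpqprpqqprpqqq
  rot[15] = qqq$qpqprpqqprpqqqq
  rot[16] = qq$qpqprpqqprpqqqqq
  rot[17] = q$qpqprpqqprpqqqqqq
  rot[18] = $qpqprpqqprpqqqqqqq
Sorted (with $ < everything):
  sorted[0] = $qpqprpqqprpqqqqqqq  (last char: 'q')
  sorted[1] = pqprpqqprpqqqqqqq$q  (last char: 'q')
  sorted[2] = pqqprpqqqqqqq$qpqpr  (last char: 'r')
  sorted[3] = pqqqqqqq$qpqprpqqpr  (last char: 'r')
  sorted[4] = prpqqprpqqqqqqq$qpq  (last char: 'q')
  sorted[5] = prpqqqqqqq$qpqprpqq  (last char: 'q')
  sorted[6] = q$qpqprpqqprpqqqqqq  (last char: 'q')
  sorted[7] = qpqprpqqprpqqqqqqq$  (last char: '$')
  sorted[8] = qprpqqprpqqqqqqq$qp  (last char: 'p')
  sorted[9] = qprpqqqqqqq$qpqprpq  (last char: 'q')
  sorted[10] = qq$qpqprpqqprpqqqqq  (last char: 'q')
  sorted[11] = qqprpqqqqqqq$qpqprp  (last char: 'p')
  sorted[12] = qqq$qpqprpqqprpqqqq  (last char: 'q')
  sorted[13] = qqqq$qpqprpqqprpqqq  (last char: 'q')
  sorted[14] = qqqqq$qpqprpqqprpqq  (last char: 'q')
  sorted[15] = qqqqqq$qpqprpqqprpq  (last char: 'q')
  sorted[16] = qqqqqqq$qpqprpqqprp  (last char: 'p')
  sorted[17] = rpqqprpqqqqqqq$qpqp  (last char: 'p')
  sorted[18] = rpqqqqqqq$qpqprpqqp  (last char: 'p')
Last column: qqrrqqq$pqqpqqqqppp
Original string S is at sorted index 7

Answer: qqrrqqq$pqqpqqqqppp
7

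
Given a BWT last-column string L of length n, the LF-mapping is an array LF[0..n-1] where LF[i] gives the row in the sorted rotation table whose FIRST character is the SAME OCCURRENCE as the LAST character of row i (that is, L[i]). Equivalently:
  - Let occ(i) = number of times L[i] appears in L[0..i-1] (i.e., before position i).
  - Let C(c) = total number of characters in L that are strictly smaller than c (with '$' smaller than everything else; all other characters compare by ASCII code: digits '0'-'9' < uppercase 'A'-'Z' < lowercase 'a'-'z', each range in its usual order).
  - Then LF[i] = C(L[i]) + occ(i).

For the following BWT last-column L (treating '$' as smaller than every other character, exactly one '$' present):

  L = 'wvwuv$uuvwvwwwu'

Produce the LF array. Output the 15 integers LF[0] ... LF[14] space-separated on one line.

Answer: 9 5 10 1 6 0 2 3 7 11 8 12 13 14 4

Derivation:
Char counts: '$':1, 'u':4, 'v':4, 'w':6
C (first-col start): C('$')=0, C('u')=1, C('v')=5, C('w')=9
L[0]='w': occ=0, LF[0]=C('w')+0=9+0=9
L[1]='v': occ=0, LF[1]=C('v')+0=5+0=5
L[2]='w': occ=1, LF[2]=C('w')+1=9+1=10
L[3]='u': occ=0, LF[3]=C('u')+0=1+0=1
L[4]='v': occ=1, LF[4]=C('v')+1=5+1=6
L[5]='$': occ=0, LF[5]=C('$')+0=0+0=0
L[6]='u': occ=1, LF[6]=C('u')+1=1+1=2
L[7]='u': occ=2, LF[7]=C('u')+2=1+2=3
L[8]='v': occ=2, LF[8]=C('v')+2=5+2=7
L[9]='w': occ=2, LF[9]=C('w')+2=9+2=11
L[10]='v': occ=3, LF[10]=C('v')+3=5+3=8
L[11]='w': occ=3, LF[11]=C('w')+3=9+3=12
L[12]='w': occ=4, LF[12]=C('w')+4=9+4=13
L[13]='w': occ=5, LF[13]=C('w')+5=9+5=14
L[14]='u': occ=3, LF[14]=C('u')+3=1+3=4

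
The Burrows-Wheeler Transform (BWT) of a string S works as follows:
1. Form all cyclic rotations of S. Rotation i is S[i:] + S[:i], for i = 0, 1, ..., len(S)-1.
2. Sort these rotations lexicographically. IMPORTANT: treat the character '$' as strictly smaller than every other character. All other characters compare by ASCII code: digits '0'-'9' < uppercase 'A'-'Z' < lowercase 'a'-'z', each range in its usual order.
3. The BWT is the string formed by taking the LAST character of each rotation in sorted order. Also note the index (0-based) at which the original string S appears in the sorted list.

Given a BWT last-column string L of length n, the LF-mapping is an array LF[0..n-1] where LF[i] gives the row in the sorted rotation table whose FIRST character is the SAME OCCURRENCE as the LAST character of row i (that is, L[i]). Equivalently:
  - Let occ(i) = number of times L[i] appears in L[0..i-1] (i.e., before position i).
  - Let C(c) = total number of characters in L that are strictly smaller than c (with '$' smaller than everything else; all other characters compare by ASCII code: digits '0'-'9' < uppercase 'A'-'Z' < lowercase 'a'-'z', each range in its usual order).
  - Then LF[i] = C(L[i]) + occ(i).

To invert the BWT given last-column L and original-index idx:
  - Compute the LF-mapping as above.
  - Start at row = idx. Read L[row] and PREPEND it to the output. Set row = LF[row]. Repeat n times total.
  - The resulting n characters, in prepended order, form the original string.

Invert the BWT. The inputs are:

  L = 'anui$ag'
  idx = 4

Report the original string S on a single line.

Answer: iguana$

Derivation:
LF mapping: 1 5 6 4 0 2 3
Walk LF starting at row 4, prepending L[row]:
  step 1: row=4, L[4]='$', prepend. Next row=LF[4]=0
  step 2: row=0, L[0]='a', prepend. Next row=LF[0]=1
  step 3: row=1, L[1]='n', prepend. Next row=LF[1]=5
  step 4: row=5, L[5]='a', prepend. Next row=LF[5]=2
  step 5: row=2, L[2]='u', prepend. Next row=LF[2]=6
  step 6: row=6, L[6]='g', prepend. Next row=LF[6]=3
  step 7: row=3, L[3]='i', prepend. Next row=LF[3]=4
Reversed output: iguana$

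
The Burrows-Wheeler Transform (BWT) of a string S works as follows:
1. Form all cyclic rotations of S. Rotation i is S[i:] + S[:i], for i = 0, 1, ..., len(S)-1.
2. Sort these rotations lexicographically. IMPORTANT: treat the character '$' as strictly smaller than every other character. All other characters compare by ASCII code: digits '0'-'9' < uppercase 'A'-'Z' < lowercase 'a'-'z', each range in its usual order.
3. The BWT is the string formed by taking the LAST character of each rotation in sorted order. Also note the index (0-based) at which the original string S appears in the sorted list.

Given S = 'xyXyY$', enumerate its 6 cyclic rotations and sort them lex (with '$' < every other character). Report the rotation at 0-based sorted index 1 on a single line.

Answer: XyY$xy

Derivation:
All 6 rotations (rotation i = S[i:]+S[:i]):
  rot[0] = xyXyY$
  rot[1] = yXyY$x
  rot[2] = XyY$xy
  rot[3] = yY$xyX
  rot[4] = Y$xyXy
  rot[5] = $xyXyY
Sorted (with $ < everything):
  sorted[0] = $xyXyY
  sorted[1] = XyY$xy
  sorted[2] = Y$xyXy
  sorted[3] = xyXyY$
  sorted[4] = yXyY$x
  sorted[5] = yY$xyX
sorted[1] = XyY$xy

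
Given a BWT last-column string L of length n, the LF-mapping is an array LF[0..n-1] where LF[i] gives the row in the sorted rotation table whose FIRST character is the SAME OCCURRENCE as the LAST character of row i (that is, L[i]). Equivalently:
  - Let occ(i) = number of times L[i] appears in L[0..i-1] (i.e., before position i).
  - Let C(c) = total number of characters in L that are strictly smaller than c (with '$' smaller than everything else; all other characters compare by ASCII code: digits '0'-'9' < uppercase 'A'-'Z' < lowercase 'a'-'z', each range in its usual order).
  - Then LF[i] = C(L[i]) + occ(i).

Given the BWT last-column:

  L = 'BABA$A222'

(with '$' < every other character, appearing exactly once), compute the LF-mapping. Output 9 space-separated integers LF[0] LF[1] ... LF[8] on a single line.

Answer: 7 4 8 5 0 6 1 2 3

Derivation:
Char counts: '$':1, '2':3, 'A':3, 'B':2
C (first-col start): C('$')=0, C('2')=1, C('A')=4, C('B')=7
L[0]='B': occ=0, LF[0]=C('B')+0=7+0=7
L[1]='A': occ=0, LF[1]=C('A')+0=4+0=4
L[2]='B': occ=1, LF[2]=C('B')+1=7+1=8
L[3]='A': occ=1, LF[3]=C('A')+1=4+1=5
L[4]='$': occ=0, LF[4]=C('$')+0=0+0=0
L[5]='A': occ=2, LF[5]=C('A')+2=4+2=6
L[6]='2': occ=0, LF[6]=C('2')+0=1+0=1
L[7]='2': occ=1, LF[7]=C('2')+1=1+1=2
L[8]='2': occ=2, LF[8]=C('2')+2=1+2=3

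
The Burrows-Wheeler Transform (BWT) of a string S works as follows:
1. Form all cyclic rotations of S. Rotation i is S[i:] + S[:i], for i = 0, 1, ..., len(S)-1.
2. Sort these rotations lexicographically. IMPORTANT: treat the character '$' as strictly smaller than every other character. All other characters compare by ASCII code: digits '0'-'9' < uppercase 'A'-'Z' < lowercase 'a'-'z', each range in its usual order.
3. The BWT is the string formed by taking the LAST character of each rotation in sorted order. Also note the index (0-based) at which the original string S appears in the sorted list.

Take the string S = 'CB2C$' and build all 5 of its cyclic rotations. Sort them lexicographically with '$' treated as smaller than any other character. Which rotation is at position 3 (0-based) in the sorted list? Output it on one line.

Answer: C$CB2

Derivation:
All 5 rotations (rotation i = S[i:]+S[:i]):
  rot[0] = CB2C$
  rot[1] = B2C$C
  rot[2] = 2C$CB
  rot[3] = C$CB2
  rot[4] = $CB2C
Sorted (with $ < everything):
  sorted[0] = $CB2C
  sorted[1] = 2C$CB
  sorted[2] = B2C$C
  sorted[3] = C$CB2
  sorted[4] = CB2C$
sorted[3] = C$CB2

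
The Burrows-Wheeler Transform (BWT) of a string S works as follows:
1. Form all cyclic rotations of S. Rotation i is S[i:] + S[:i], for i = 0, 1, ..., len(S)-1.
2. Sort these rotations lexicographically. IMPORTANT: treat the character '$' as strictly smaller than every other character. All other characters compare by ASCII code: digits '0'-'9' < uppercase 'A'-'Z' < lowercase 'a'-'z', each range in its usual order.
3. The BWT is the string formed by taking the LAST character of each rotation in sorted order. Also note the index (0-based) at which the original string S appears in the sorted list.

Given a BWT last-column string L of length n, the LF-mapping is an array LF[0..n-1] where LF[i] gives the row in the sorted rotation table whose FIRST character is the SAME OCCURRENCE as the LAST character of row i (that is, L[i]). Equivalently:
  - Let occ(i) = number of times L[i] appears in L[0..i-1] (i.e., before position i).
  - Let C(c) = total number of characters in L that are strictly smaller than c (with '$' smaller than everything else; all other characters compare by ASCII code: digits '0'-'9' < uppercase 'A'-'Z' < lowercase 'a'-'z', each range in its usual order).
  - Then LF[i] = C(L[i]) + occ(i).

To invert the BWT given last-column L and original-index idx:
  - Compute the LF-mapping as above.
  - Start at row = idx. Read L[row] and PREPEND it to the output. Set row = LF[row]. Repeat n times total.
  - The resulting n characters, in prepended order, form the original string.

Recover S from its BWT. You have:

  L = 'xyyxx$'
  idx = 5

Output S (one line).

LF mapping: 1 4 5 2 3 0
Walk LF starting at row 5, prepending L[row]:
  step 1: row=5, L[5]='$', prepend. Next row=LF[5]=0
  step 2: row=0, L[0]='x', prepend. Next row=LF[0]=1
  step 3: row=1, L[1]='y', prepend. Next row=LF[1]=4
  step 4: row=4, L[4]='x', prepend. Next row=LF[4]=3
  step 5: row=3, L[3]='x', prepend. Next row=LF[3]=2
  step 6: row=2, L[2]='y', prepend. Next row=LF[2]=5
Reversed output: yxxyx$

Answer: yxxyx$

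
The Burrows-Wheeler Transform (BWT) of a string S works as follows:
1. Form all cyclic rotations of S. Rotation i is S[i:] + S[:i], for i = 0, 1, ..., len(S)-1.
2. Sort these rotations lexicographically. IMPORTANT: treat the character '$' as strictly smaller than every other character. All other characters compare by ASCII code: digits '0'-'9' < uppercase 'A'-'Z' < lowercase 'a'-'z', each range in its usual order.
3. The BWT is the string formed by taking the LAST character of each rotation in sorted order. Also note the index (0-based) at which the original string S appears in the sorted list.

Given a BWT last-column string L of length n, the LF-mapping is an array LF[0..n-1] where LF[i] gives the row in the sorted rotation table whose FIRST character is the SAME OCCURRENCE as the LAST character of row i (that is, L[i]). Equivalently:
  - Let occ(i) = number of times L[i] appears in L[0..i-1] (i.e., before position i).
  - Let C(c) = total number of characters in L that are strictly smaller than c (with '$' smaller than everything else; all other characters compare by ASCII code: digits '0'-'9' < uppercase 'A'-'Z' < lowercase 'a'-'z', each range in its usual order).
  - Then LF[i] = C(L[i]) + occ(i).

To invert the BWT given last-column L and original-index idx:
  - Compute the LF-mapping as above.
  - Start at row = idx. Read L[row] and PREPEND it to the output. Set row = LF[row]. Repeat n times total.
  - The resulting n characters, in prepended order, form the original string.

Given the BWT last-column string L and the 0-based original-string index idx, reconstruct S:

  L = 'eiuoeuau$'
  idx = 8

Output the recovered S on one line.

LF mapping: 2 4 6 5 3 7 1 8 0
Walk LF starting at row 8, prepending L[row]:
  step 1: row=8, L[8]='$', prepend. Next row=LF[8]=0
  step 2: row=0, L[0]='e', prepend. Next row=LF[0]=2
  step 3: row=2, L[2]='u', prepend. Next row=LF[2]=6
  step 4: row=6, L[6]='a', prepend. Next row=LF[6]=1
  step 5: row=1, L[1]='i', prepend. Next row=LF[1]=4
  step 6: row=4, L[4]='e', prepend. Next row=LF[4]=3
  step 7: row=3, L[3]='o', prepend. Next row=LF[3]=5
  step 8: row=5, L[5]='u', prepend. Next row=LF[5]=7
  step 9: row=7, L[7]='u', prepend. Next row=LF[7]=8
Reversed output: uuoeiaue$

Answer: uuoeiaue$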